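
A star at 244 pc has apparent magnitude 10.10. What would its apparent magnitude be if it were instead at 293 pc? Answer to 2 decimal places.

Flux ∝ 1/d², so Δm = 5 log₁₀(d₂/d₁) = 5 log₁₀(293/244) = 0.397
m₂ = m₁ + Δm = 10.10 + (0.397) = 10.497

m ≈ 10.50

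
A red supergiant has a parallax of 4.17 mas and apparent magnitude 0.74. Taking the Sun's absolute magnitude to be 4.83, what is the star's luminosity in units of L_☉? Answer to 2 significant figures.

d = 1/p = 1000/4.17 mas = 239.8 pc
M = m − 5 log₁₀ d + 5 = 0.74 − 5·2.3799 + 5 = -6.159
M − M_☉ = -6.159 − 4.83 = -10.989
L/L_☉ = 10^(−0.4 × -10.989) = 24870

L/L_☉ ≈ 25000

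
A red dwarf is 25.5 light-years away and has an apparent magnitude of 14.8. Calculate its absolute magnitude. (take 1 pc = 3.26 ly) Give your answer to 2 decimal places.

M ≈ 15.33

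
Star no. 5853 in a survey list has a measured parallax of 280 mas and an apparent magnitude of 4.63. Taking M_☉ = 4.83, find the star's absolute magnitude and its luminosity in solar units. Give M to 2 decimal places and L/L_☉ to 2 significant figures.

M ≈ 6.87; L/L_☉ ≈ 0.15

d = 1/p = 1000/280 mas = 3.571 pc
M = m − 5 log₁₀ d + 5 = 4.63 − 5·0.5528 + 5 = 6.866
M − M_☉ = 6.866 − 4.83 = 2.036
L/L_☉ = 10^(−0.4 × 2.036) = 0.1534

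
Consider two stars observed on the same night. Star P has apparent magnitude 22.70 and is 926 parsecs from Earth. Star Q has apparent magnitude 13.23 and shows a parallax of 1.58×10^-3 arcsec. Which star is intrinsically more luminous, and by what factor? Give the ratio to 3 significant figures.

Star Q is more luminous, by a factor of 2870.

Star P: M = m − 5 log₁₀ d + 5 = 22.70 − 5·2.9666 + 5 = 12.867
Star Q: d = 1/p = 1/1.58×10^-3″ = 632.9 pc
Star Q: M = m − 5 log₁₀ d + 5 = 13.23 − 5·2.8013 + 5 = 4.223
ΔM = M_P − M_Q = 12.867 − (4.223) = 8.644; smaller M is more luminous → Star Q.
L ratio = 10^(0.4 |ΔM|) = 10^3.457 = 2867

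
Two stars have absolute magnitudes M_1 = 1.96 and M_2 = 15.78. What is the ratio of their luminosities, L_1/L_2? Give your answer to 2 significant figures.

ΔM = M_1 − M_2 = -13.82
L_1/L_2 = 10^(−0.4 ΔM) = 10^5.528 = 337300

L_1/L_2 ≈ 340000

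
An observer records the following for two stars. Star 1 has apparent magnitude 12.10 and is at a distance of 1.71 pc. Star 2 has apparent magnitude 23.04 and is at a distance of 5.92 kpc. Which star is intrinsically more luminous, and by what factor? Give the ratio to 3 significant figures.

Star 1: M = m − 5 log₁₀ d + 5 = 12.10 − 5·0.2330 + 5 = 15.935
Star 2: d = 5.92 kpc = 5920 pc
Star 2: M = m − 5 log₁₀ d + 5 = 23.04 − 5·3.7723 + 5 = 9.178
ΔM = M_1 − M_2 = 15.935 − (9.178) = 6.757; smaller M is more luminous → Star 2.
L ratio = 10^(0.4 |ΔM|) = 10^2.703 = 504.3

Star 2 is more luminous, by a factor of 504.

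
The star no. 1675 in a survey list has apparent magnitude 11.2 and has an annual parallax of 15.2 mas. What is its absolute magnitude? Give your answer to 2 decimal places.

p = 15.2 mas = 0.0152″ → d = 1/p = 65.79 pc
5 log₁₀(d/10 pc) = 5 log₁₀(65.79) − 5 = 4.091
M = m − 5 log₁₀(d/10) = 11.2 − 4.091 = 7.109

M ≈ 7.11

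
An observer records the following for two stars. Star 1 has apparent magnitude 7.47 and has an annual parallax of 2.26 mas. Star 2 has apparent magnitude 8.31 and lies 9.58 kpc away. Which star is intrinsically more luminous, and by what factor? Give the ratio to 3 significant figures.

Star 2 is more luminous, by a factor of 216.

Star 1: p = 2.26 mas = 2.26×10^-3″ → d = 1/p = 442.5 pc
Star 1: M = m − 5 log₁₀ d + 5 = 7.47 − 5·2.6459 + 5 = -0.759
Star 2: d = 9.58 kpc = 9580 pc
Star 2: M = m − 5 log₁₀ d + 5 = 8.31 − 5·3.9814 + 5 = -6.597
ΔM = M_1 − M_2 = -0.759 − (-6.597) = 5.837; smaller M is more luminous → Star 2.
L ratio = 10^(0.4 |ΔM|) = 10^2.335 = 216.2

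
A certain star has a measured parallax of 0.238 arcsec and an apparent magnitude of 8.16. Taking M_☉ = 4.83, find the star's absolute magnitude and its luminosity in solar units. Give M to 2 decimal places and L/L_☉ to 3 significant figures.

d = 1/p = 1/0.238″ = 4.202 pc
M = m − 5 log₁₀ d + 5 = 8.16 − 5·0.6234 + 5 = 10.043
M − M_☉ = 10.043 − 4.83 = 5.213
L/L_☉ = 10^(−0.4 × 5.213) = 8.220×10^-3

M ≈ 10.04; L/L_☉ ≈ 8.22×10^-3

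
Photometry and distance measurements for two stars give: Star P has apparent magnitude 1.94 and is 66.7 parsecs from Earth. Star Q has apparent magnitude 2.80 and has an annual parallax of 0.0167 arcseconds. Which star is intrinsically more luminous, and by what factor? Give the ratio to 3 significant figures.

Star P is more luminous, by a factor of 2.74.

Star P: M = m − 5 log₁₀ d + 5 = 1.94 − 5·1.8241 + 5 = -2.181
Star Q: d = 1/p = 1/0.0167″ = 59.88 pc
Star Q: M = m − 5 log₁₀ d + 5 = 2.80 − 5·1.7773 + 5 = -1.086
ΔM = M_P − M_Q = -2.181 − (-1.086) = -1.094; smaller M is more luminous → Star P.
L ratio = 10^(0.4 |ΔM|) = 10^0.438 = 2.740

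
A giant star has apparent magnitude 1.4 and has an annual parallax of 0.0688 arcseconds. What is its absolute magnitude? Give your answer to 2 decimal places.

M ≈ 0.59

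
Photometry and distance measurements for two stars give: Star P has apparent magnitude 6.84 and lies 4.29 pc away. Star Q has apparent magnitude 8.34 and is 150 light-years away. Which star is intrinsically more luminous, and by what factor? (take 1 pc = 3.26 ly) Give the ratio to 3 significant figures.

Star Q is more luminous, by a factor of 28.9.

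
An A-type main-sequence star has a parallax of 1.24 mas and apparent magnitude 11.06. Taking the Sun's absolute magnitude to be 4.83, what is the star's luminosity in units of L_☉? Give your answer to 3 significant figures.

d = 1/p = 1000/1.24 mas = 806.5 pc
M = m − 5 log₁₀ d + 5 = 11.06 − 5·2.9066 + 5 = 1.527
M − M_☉ = 1.527 − 4.83 = -3.303
L/L_☉ = 10^(−0.4 × -3.303) = 20.95

L/L_☉ ≈ 20.9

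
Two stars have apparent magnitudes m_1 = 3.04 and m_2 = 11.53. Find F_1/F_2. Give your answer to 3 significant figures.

F_1/F_2 ≈ 2490

Δm = 3.04 − (11.53) = -8.49
Flux ratio = 10^(−0.4 Δm) = 10^(−0.4 × -8.49) = 10^3.396 = 2489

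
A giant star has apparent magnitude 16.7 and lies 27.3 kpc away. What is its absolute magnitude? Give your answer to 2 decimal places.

M ≈ -0.48

d = 27.3 kpc = 27300 pc
5 log₁₀(d/10 pc) = 5 log₁₀(27300) − 5 = 17.181
M = m − 5 log₁₀(d/10) = 16.7 − 17.181 = -0.481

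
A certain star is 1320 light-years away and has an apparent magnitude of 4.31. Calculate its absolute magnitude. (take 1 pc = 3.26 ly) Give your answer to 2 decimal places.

M ≈ -3.73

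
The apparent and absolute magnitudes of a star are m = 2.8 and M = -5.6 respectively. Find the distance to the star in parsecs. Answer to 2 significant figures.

d ≈ 480 pc

Distance modulus: m − M = 2.8 − (-5.6) = 8.400
m − M = 5 log₁₀ d − 5
log₁₀ d = (m − M)/5 + 1 = 2.6800
d = 10^2.6800 = 478.6 pc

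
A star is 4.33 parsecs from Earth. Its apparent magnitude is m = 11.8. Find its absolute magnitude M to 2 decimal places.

5 log₁₀(d/10 pc) = 5 log₁₀(4.330) − 5 = -1.818
M = m − 5 log₁₀(d/10) = 11.8 + 1.818 = 13.618

M ≈ 13.62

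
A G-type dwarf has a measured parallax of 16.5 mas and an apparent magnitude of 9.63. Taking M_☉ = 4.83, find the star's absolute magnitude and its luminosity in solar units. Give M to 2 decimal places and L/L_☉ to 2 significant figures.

M ≈ 5.72; L/L_☉ ≈ 0.44

d = 1/p = 1000/16.5 mas = 60.61 pc
M = m − 5 log₁₀ d + 5 = 9.63 − 5·1.7825 + 5 = 5.717
M − M_☉ = 5.717 − 4.83 = 0.887
L/L_☉ = 10^(−0.4 × 0.887) = 0.4416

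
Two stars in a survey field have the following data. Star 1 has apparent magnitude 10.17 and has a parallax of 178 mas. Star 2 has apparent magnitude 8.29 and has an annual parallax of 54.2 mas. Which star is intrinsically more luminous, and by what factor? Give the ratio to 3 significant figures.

Star 2 is more luminous, by a factor of 60.9.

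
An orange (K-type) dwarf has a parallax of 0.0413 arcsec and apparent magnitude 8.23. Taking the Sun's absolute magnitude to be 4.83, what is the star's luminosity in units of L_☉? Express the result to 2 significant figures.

L/L_☉ ≈ 0.26

d = 1/p = 1/0.0413″ = 24.21 pc
M = m − 5 log₁₀ d + 5 = 8.23 − 5·1.3840 + 5 = 6.310
M − M_☉ = 6.310 − 4.83 = 1.480
L/L_☉ = 10^(−0.4 × 1.480) = 0.2559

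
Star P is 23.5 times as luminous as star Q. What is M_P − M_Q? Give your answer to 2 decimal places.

M_P − M_Q ≈ -3.43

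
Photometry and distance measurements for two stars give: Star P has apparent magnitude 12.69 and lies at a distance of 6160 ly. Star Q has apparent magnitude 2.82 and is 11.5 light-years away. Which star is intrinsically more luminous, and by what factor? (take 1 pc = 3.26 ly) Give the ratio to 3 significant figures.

Star P is more luminous, by a factor of 32.3.

Star P: d = 6160 ly / 3.26 = 1890 pc
Star P: M = m − 5 log₁₀ d + 5 = 12.69 − 5·3.2764 + 5 = 1.308
Star Q: d = 11.5 ly / 3.26 = 3.528 pc
Star Q: M = m − 5 log₁₀ d + 5 = 2.82 − 5·0.5475 + 5 = 5.083
ΔM = M_P − M_Q = 1.308 − (5.083) = -3.774; smaller M is more luminous → Star P.
L ratio = 10^(0.4 |ΔM|) = 10^1.510 = 32.34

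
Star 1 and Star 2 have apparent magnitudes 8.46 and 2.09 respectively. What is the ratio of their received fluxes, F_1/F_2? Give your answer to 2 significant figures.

Magnitude difference = 6.37
Flux ratio = 10^(−0.4 Δm) = 10^(−0.4 × 6.37) = 10^-2.548 = 2.831×10^-3

F_1/F_2 ≈ 2.8×10^-3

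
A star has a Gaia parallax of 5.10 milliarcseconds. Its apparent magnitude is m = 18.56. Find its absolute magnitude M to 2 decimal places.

p = 5.10 mas = 5.10×10^-3″ → d = 1/p = 196.1 pc
5 log₁₀(d/10 pc) = 5 log₁₀(196.1) − 5 = 6.462
M = m − 5 log₁₀(d/10) = 18.56 − 6.462 = 12.098

M ≈ 12.10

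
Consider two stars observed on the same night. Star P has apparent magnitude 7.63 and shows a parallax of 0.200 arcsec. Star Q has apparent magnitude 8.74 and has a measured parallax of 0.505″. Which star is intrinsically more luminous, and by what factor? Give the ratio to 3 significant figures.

Star P: d = 1/p = 1/0.200″ = 5.000 pc
Star P: M = m − 5 log₁₀ d + 5 = 7.63 − 5·0.6990 + 5 = 9.135
Star Q: d = 1/p = 1/0.505″ = 1.980 pc
Star Q: M = m − 5 log₁₀ d + 5 = 8.74 − 5·0.2967 + 5 = 12.256
ΔM = M_P − M_Q = 9.135 − (12.256) = -3.121; smaller M is more luminous → Star P.
L ratio = 10^(0.4 |ΔM|) = 10^1.249 = 17.72

Star P is more luminous, by a factor of 17.7.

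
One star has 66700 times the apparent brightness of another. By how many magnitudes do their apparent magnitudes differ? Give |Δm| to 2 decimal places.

|Δm| ≈ 12.06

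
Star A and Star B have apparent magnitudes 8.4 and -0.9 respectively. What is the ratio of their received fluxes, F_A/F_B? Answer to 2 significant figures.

F_A/F_B ≈ 1.9×10^-4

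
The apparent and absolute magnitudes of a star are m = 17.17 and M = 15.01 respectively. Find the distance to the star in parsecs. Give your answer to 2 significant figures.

d ≈ 27 pc

Distance modulus: m − M = 17.17 − (15.01) = 2.160
m − M = 5 log₁₀ d − 5
log₁₀ d = (m − M)/5 + 1 = 1.4320
d = 10^1.4320 = 27.04 pc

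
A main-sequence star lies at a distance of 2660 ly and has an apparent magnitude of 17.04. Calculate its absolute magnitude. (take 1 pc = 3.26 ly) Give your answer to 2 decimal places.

M ≈ 7.48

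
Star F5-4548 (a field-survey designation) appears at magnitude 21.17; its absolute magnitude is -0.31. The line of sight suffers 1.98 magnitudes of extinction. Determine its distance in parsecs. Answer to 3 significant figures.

d ≈ 79400 pc

m − M = 5 log₁₀(d/10 pc) + A  ⇒  21.17 − (-0.31) − 1.98 = 5 log₁₀(d/10)
19.500 = 5 log₁₀(d/10)
log₁₀ d = (m − M − A)/5 + 1 = 4.9000
d = 10^4.9000 = 79430 pc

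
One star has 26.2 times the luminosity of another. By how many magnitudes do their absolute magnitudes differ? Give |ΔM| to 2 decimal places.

|ΔM| ≈ 3.55

Pogson: ΔM = −2.5 log₁₀(ratio) = −2.5 log₁₀(26.2) = −2.5 × 1.4183 = -3.546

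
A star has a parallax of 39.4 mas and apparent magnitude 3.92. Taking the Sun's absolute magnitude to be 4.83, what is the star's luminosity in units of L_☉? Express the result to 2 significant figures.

L/L_☉ ≈ 15

d = 1/p = 1000/39.4 mas = 25.38 pc
M = m − 5 log₁₀ d + 5 = 3.92 − 5·1.4045 + 5 = 1.897
M − M_☉ = 1.897 − 4.83 = -2.933
L/L_☉ = 10^(−0.4 × -2.933) = 14.89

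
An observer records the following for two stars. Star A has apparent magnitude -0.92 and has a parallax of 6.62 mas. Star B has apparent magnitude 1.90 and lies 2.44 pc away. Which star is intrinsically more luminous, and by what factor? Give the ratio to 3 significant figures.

Star A is more luminous, by a factor of 51500.

Star A: p = 6.62 mas = 6.62×10^-3″ → d = 1/p = 151.1 pc
Star A: M = m − 5 log₁₀ d + 5 = -0.92 − 5·2.1791 + 5 = -6.816
Star B: M = m − 5 log₁₀ d + 5 = 1.90 − 5·0.3874 + 5 = 4.963
ΔM = M_A − M_B = -6.816 − (4.963) = -11.779; smaller M is more luminous → Star A.
L ratio = 10^(0.4 |ΔM|) = 10^4.712 = 51460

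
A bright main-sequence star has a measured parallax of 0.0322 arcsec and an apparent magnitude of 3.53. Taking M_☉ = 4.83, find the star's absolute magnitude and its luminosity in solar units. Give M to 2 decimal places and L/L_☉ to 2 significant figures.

d = 1/p = 1/0.0322″ = 31.06 pc
M = m − 5 log₁₀ d + 5 = 3.53 − 5·1.4921 + 5 = 1.069
M − M_☉ = 1.069 − 4.83 = -3.761
L/L_☉ = 10^(−0.4 × -3.761) = 31.94

M ≈ 1.07; L/L_☉ ≈ 32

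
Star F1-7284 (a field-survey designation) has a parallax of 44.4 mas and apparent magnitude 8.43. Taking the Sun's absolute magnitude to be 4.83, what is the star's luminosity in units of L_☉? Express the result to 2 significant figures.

L/L_☉ ≈ 0.18

d = 1/p = 1000/44.4 mas = 22.52 pc
M = m − 5 log₁₀ d + 5 = 8.43 − 5·1.3526 + 5 = 6.667
M − M_☉ = 6.667 − 4.83 = 1.837
L/L_☉ = 10^(−0.4 × 1.837) = 0.1842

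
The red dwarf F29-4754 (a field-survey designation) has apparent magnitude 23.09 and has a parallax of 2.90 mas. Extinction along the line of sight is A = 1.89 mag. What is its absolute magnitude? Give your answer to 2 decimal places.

p = 2.90 mas = 2.90×10^-3″ → d = 1/p = 344.8 pc
5 log₁₀(d/10 pc) = 5 log₁₀(344.8) − 5 = 7.688
M = m − 5 log₁₀(d/10) − A = 23.09 − 7.688 − 1.89 = 13.512

M ≈ 13.51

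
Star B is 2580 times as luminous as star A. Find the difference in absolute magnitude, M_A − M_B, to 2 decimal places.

M_A − M_B ≈ 8.53

Pogson: ΔM = −2.5 log₁₀(ratio) = −2.5 log₁₀(2580) = −2.5 × 3.4116 = -8.529
Star B is brighter so has the smaller magnitude: M_A − M_B is positive.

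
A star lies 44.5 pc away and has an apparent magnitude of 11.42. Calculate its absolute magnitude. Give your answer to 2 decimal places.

5 log₁₀(d/10 pc) = 5 log₁₀(44.50) − 5 = 3.242
M = m − 5 log₁₀(d/10) = 11.42 − 3.242 = 8.178

M ≈ 8.18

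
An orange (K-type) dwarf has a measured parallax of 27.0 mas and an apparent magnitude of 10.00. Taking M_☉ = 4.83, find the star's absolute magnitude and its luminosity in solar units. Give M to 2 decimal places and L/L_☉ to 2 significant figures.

M ≈ 7.16; L/L_☉ ≈ 0.12

d = 1/p = 1000/27.0 mas = 37.04 pc
M = m − 5 log₁₀ d + 5 = 10.00 − 5·1.5686 + 5 = 7.157
M − M_☉ = 7.157 − 4.83 = 2.327
L/L_☉ = 10^(−0.4 × 2.327) = 0.1173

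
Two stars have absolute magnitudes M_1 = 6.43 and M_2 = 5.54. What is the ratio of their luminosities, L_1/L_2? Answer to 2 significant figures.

L_1/L_2 ≈ 0.44

ΔM = M_1 − M_2 = 0.89
L_1/L_2 = 10^(−0.4 ΔM) = 10^-0.356 = 0.4406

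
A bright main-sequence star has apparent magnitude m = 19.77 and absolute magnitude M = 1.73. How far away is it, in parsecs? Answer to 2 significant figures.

Distance modulus: m − M = 19.77 − (1.73) = 18.040
m − M = 5 log₁₀ d − 5
log₁₀ d = (m − M)/5 + 1 = 4.6080
d = 10^4.6080 = 40550 pc

d ≈ 41000 pc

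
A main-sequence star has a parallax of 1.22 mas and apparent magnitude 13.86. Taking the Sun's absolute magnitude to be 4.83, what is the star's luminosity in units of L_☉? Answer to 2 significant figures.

d = 1/p = 1000/1.22 mas = 819.7 pc
M = m − 5 log₁₀ d + 5 = 13.86 − 5·2.9136 + 5 = 4.292
M − M_☉ = 4.292 − 4.83 = -0.538
L/L_☉ = 10^(−0.4 × -0.538) = 1.642

L/L_☉ ≈ 1.6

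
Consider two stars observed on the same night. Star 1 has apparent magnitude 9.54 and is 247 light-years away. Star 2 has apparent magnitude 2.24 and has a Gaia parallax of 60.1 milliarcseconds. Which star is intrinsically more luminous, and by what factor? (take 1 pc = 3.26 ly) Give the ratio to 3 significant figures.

Star 2 is more luminous, by a factor of 40.1.

Star 1: d = 247 ly / 3.26 = 75.77 pc
Star 1: M = m − 5 log₁₀ d + 5 = 9.54 − 5·1.8795 + 5 = 5.143
Star 2: p = 60.1 mas = 0.0601″ → d = 1/p = 16.64 pc
Star 2: M = m − 5 log₁₀ d + 5 = 2.24 − 5·1.2211 + 5 = 1.134
ΔM = M_1 − M_2 = 5.143 − (1.134) = 4.008; smaller M is more luminous → Star 2.
L ratio = 10^(0.4 |ΔM|) = 10^1.603 = 40.11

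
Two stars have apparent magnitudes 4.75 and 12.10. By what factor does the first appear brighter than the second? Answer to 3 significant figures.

871

Δm = 4.75 − (12.10) = -7.35
Flux ratio = 10^(−0.4 Δm) = 10^(−0.4 × -7.35) = 10^2.940 = 871.0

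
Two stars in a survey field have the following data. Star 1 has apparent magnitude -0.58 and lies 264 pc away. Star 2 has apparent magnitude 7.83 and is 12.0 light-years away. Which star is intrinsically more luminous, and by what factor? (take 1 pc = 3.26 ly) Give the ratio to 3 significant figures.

Star 1: M = m − 5 log₁₀ d + 5 = -0.58 − 5·2.4216 + 5 = -7.688
Star 2: d = 12.0 ly / 3.26 = 3.681 pc
Star 2: M = m − 5 log₁₀ d + 5 = 7.83 − 5·0.5660 + 5 = 10.000
ΔM = M_1 − M_2 = -7.688 − (10.000) = -17.688; smaller M is more luminous → Star 1.
L ratio = 10^(0.4 |ΔM|) = 10^7.075 = 1.189×10^7

Star 1 is more luminous, by a factor of 1.19×10^7.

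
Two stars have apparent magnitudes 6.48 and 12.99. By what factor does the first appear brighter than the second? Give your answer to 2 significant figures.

400

Magnitude difference = -6.51
Flux ratio = 10^(−0.4 Δm) = 10^(−0.4 × -6.51) = 10^2.604 = 401.8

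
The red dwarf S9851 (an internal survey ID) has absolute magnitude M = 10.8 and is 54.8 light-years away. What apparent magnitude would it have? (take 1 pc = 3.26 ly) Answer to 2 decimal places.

m ≈ 11.93

d = 54.8 ly / 3.26 = 16.81 pc
m = M + 5 log₁₀ d − 5 = 10.8 + 5·1.2256 − 5 = 11.928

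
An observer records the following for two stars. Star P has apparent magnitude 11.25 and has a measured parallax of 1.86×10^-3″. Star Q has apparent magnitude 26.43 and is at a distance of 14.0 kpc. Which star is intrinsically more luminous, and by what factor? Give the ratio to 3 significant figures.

Star P is more luminous, by a factor of 1740.

Star P: d = 1/p = 1/1.86×10^-3″ = 537.6 pc
Star P: M = m − 5 log₁₀ d + 5 = 11.25 − 5·2.7305 + 5 = 2.598
Star Q: d = 14.0 kpc = 14000 pc
Star Q: M = m − 5 log₁₀ d + 5 = 26.43 − 5·4.1461 + 5 = 10.699
ΔM = M_P − M_Q = 2.598 − (10.699) = -8.102; smaller M is more luminous → Star P.
L ratio = 10^(0.4 |ΔM|) = 10^3.241 = 1741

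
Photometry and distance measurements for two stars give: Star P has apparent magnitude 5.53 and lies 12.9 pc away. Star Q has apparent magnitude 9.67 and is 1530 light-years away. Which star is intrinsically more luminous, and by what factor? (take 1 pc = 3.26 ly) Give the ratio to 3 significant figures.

Star P: M = m − 5 log₁₀ d + 5 = 5.53 − 5·1.1106 + 5 = 4.977
Star Q: d = 1530 ly / 3.26 = 469.3 pc
Star Q: M = m − 5 log₁₀ d + 5 = 9.67 − 5·2.6715 + 5 = 1.313
ΔM = M_P − M_Q = 4.977 − (1.313) = 3.664; smaller M is more luminous → Star Q.
L ratio = 10^(0.4 |ΔM|) = 10^1.466 = 29.23

Star Q is more luminous, by a factor of 29.2.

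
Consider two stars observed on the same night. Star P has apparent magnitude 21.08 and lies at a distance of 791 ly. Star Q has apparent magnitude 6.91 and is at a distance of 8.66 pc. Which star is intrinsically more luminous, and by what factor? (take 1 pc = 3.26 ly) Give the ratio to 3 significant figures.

Star P: d = 791 ly / 3.26 = 242.6 pc
Star P: M = m − 5 log₁₀ d + 5 = 21.08 − 5·2.3850 + 5 = 14.155
Star Q: M = m − 5 log₁₀ d + 5 = 6.91 − 5·0.9375 + 5 = 7.222
ΔM = M_P − M_Q = 14.155 − (7.222) = 6.933; smaller M is more luminous → Star Q.
L ratio = 10^(0.4 |ΔM|) = 10^2.773 = 593.1

Star Q is more luminous, by a factor of 593.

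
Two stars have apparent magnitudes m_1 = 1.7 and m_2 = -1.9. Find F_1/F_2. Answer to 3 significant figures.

F_1/F_2 ≈ 0.0363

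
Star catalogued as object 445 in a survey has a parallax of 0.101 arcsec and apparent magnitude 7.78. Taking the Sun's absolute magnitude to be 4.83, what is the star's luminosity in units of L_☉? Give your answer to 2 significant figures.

L/L_☉ ≈ 0.065

d = 1/p = 1/0.101″ = 9.901 pc
M = m − 5 log₁₀ d + 5 = 7.78 − 5·0.9957 + 5 = 7.802
M − M_☉ = 7.802 − 4.83 = 2.972
L/L_☉ = 10^(−0.4 × 2.972) = 0.06477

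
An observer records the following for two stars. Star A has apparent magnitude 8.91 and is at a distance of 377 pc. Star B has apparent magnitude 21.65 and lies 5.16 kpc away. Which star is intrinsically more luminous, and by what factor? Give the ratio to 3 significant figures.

Star A: M = m − 5 log₁₀ d + 5 = 8.91 − 5·2.5763 + 5 = 1.028
Star B: d = 5.16 kpc = 5160 pc
Star B: M = m − 5 log₁₀ d + 5 = 21.65 − 5·3.7126 + 5 = 8.087
ΔM = M_A − M_B = 1.028 − (8.087) = -7.058; smaller M is more luminous → Star A.
L ratio = 10^(0.4 |ΔM|) = 10^2.823 = 665.9

Star A is more luminous, by a factor of 666.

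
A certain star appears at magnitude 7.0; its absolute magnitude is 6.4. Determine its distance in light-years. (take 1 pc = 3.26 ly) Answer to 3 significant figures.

d ≈ 43.0 ly

μ = m − M = 0.600
m − M = 5 log₁₀ d − 5
log₁₀ d = (m − M)/5 + 1 = 1.1200
d = 10^1.1200 = 13.18 pc
= 42.98 ly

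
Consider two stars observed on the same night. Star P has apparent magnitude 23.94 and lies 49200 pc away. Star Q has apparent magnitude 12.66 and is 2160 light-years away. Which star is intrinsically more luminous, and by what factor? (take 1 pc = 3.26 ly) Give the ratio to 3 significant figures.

Star Q is more luminous, by a factor of 5.90.

Star P: M = m − 5 log₁₀ d + 5 = 23.94 − 5·4.6920 + 5 = 5.480
Star Q: d = 2160 ly / 3.26 = 662.6 pc
Star Q: M = m − 5 log₁₀ d + 5 = 12.66 − 5·2.8212 + 5 = 3.554
ΔM = M_P − M_Q = 5.480 − (3.554) = 1.926; smaller M is more luminous → Star Q.
L ratio = 10^(0.4 |ΔM|) = 10^0.771 = 5.896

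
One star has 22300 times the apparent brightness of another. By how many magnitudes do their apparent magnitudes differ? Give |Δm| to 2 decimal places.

|Δm| ≈ 10.87

Pogson: Δm = −2.5 log₁₀(ratio) = −2.5 log₁₀(22300) = −2.5 × 4.3483 = -10.871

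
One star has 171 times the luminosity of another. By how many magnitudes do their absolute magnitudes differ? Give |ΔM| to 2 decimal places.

|ΔM| ≈ 5.58

Pogson: ΔM = −2.5 log₁₀(ratio) = −2.5 log₁₀(171) = −2.5 × 2.2330 = -5.582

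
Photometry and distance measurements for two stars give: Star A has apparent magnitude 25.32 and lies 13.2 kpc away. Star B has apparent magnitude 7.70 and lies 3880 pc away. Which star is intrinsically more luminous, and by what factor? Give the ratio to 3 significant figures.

Star B is more luminous, by a factor of 965000.

Star A: d = 13.2 kpc = 13200 pc
Star A: M = m − 5 log₁₀ d + 5 = 25.32 − 5·4.1206 + 5 = 9.717
Star B: M = m − 5 log₁₀ d + 5 = 7.70 − 5·3.5888 + 5 = -5.244
ΔM = M_A − M_B = 9.717 − (-5.244) = 14.961; smaller M is more luminous → Star B.
L ratio = 10^(0.4 |ΔM|) = 10^5.985 = 965000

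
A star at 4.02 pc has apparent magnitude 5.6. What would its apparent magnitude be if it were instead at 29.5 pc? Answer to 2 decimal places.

Flux ∝ 1/d², so Δm = 5 log₁₀(d₂/d₁) = 5 log₁₀(29.5/4.02) = 4.328
m₂ = m₁ + Δm = 5.6 + (4.328) = 9.928

m ≈ 9.93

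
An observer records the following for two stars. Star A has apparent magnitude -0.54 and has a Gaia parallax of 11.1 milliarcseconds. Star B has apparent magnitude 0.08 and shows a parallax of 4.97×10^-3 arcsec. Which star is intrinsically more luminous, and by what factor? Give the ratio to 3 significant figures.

Star A: p = 11.1 mas = 0.0111″ → d = 1/p = 90.09 pc
Star A: M = m − 5 log₁₀ d + 5 = -0.54 − 5·1.9547 + 5 = -5.313
Star B: d = 1/p = 1/4.97×10^-3″ = 201.2 pc
Star B: M = m − 5 log₁₀ d + 5 = 0.08 − 5·2.3036 + 5 = -6.438
ΔM = M_A − M_B = -5.313 − (-6.438) = 1.125; smaller M is more luminous → Star B.
L ratio = 10^(0.4 |ΔM|) = 10^0.450 = 2.818

Star B is more luminous, by a factor of 2.82.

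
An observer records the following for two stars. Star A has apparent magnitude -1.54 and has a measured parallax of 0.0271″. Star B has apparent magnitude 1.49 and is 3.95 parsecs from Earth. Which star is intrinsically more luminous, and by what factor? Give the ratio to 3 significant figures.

Star A: d = 1/p = 1/0.0271″ = 36.90 pc
Star A: M = m − 5 log₁₀ d + 5 = -1.54 − 5·1.5670 + 5 = -4.375
Star B: M = m − 5 log₁₀ d + 5 = 1.49 − 5·0.5966 + 5 = 3.507
ΔM = M_A − M_B = -4.375 − (3.507) = -7.882; smaller M is more luminous → Star A.
L ratio = 10^(0.4 |ΔM|) = 10^3.153 = 1422

Star A is more luminous, by a factor of 1420.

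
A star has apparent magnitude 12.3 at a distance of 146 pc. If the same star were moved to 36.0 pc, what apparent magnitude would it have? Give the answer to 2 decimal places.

m ≈ 9.26

Flux ∝ 1/d², so Δm = 5 log₁₀(d₂/d₁) = 5 log₁₀(36.0/146) = -3.040
m₂ = m₁ + Δm = 12.3 + (-3.040) = 9.260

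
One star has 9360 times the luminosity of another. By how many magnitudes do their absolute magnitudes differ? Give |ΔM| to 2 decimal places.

|ΔM| ≈ 9.93

Pogson: ΔM = −2.5 log₁₀(ratio) = −2.5 log₁₀(9360) = −2.5 × 3.9713 = -9.928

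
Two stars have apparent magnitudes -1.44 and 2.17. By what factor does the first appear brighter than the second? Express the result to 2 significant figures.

28

Magnitude difference = -3.61
Flux ratio = 10^(−0.4 Δm) = 10^(−0.4 × -3.61) = 10^1.444 = 27.80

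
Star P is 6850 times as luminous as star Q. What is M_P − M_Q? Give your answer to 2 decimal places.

Pogson: ΔM = −2.5 log₁₀(ratio) = −2.5 log₁₀(6850) = −2.5 × 3.8357 = -9.589
Star P is brighter, so it has the smaller magnitude: the difference is negative.

M_P − M_Q ≈ -9.59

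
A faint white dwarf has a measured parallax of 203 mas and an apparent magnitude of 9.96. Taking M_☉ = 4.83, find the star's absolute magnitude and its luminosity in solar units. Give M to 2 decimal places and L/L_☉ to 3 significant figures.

M ≈ 11.50; L/L_☉ ≈ 2.15×10^-3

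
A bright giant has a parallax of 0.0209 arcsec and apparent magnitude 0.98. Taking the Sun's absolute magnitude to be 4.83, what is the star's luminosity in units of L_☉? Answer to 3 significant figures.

L/L_☉ ≈ 794

d = 1/p = 1/0.0209″ = 47.85 pc
M = m − 5 log₁₀ d + 5 = 0.98 − 5·1.6799 + 5 = -2.419
M − M_☉ = -2.419 − 4.83 = -7.249
L/L_☉ = 10^(−0.4 × -7.249) = 793.8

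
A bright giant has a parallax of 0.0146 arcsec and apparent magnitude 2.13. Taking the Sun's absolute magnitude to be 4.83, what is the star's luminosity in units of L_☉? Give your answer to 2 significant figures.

d = 1/p = 1/0.0146″ = 68.49 pc
M = m − 5 log₁₀ d + 5 = 2.13 − 5·1.8356 + 5 = -2.048
M − M_☉ = -2.048 − 4.83 = -6.878
L/L_☉ = 10^(−0.4 × -6.878) = 564.0

L/L_☉ ≈ 560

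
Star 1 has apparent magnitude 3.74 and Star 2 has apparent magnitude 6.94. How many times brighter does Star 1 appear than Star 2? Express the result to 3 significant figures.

Δm = 3.74 − (6.94) = -3.20
Flux ratio = 10^(−0.4 Δm) = 10^(−0.4 × -3.20) = 10^1.280 = 19.05

19.1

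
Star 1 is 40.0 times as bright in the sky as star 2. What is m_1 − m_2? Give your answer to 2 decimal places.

Pogson: Δm = −2.5 log₁₀(ratio) = −2.5 log₁₀(40.0) = −2.5 × 1.6021 = -4.005
Star 1 is brighter, so it has the smaller magnitude: the difference is negative.

m_1 − m_2 ≈ -4.01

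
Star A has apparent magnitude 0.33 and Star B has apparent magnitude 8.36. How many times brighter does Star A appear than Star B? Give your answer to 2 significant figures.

Δm = 0.33 − (8.36) = -8.03
Flux ratio = 10^(−0.4 Δm) = 10^(−0.4 × -8.03) = 10^3.212 = 1629

1600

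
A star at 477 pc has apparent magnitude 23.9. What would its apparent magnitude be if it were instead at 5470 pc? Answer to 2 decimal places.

m ≈ 29.20

Flux ∝ 1/d², so Δm = 5 log₁₀(d₂/d₁) = 5 log₁₀(5470/477) = 5.297
m₂ = m₁ + Δm = 23.9 + (5.297) = 29.197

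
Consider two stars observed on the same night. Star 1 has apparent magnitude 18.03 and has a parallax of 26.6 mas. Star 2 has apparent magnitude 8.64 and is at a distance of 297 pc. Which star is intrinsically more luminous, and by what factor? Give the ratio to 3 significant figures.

Star 1: p = 26.6 mas = 0.0266″ → d = 1/p = 37.59 pc
Star 1: M = m − 5 log₁₀ d + 5 = 18.03 − 5·1.5751 + 5 = 15.154
Star 2: M = m − 5 log₁₀ d + 5 = 8.64 − 5·2.4728 + 5 = 1.276
ΔM = M_1 − M_2 = 15.154 − (1.276) = 13.878; smaller M is more luminous → Star 2.
L ratio = 10^(0.4 |ΔM|) = 10^5.551 = 355900

Star 2 is more luminous, by a factor of 356000.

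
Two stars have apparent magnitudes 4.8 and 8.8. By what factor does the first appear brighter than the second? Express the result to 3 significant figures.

39.8

Magnitude difference = -4.0
Flux ratio = 10^(−0.4 Δm) = 10^(−0.4 × -4.0) = 10^1.600 = 39.81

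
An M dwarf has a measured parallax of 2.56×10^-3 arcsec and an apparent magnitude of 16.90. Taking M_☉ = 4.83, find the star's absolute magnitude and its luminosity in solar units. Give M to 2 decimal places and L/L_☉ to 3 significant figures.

d = 1/p = 1/2.56×10^-3″ = 390.6 pc
M = m − 5 log₁₀ d + 5 = 16.90 − 5·2.5918 + 5 = 8.941
M − M_☉ = 8.941 − 4.83 = 4.111
L/L_☉ = 10^(−0.4 × 4.111) = 0.02267

M ≈ 8.94; L/L_☉ ≈ 0.0227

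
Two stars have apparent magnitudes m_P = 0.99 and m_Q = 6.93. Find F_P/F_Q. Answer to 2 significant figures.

Δm = 0.99 − (6.93) = -5.94
Flux ratio = 10^(−0.4 Δm) = 10^(−0.4 × -5.94) = 10^2.376 = 237.7

F_P/F_Q ≈ 240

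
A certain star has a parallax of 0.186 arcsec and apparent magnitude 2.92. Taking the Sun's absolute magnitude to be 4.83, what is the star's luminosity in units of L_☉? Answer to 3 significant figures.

d = 1/p = 1/0.186″ = 5.376 pc
M = m − 5 log₁₀ d + 5 = 2.92 − 5·0.7305 + 5 = 4.268
M − M_☉ = 4.268 − 4.83 = -0.562
L/L_☉ = 10^(−0.4 × -0.562) = 1.679

L/L_☉ ≈ 1.68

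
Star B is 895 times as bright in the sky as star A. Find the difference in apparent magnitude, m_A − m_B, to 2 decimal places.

m_A − m_B ≈ 7.38

Pogson: Δm = −2.5 log₁₀(ratio) = −2.5 log₁₀(895) = −2.5 × 2.9518 = -7.380
Star B is brighter so has the smaller magnitude: m_A − m_B is positive.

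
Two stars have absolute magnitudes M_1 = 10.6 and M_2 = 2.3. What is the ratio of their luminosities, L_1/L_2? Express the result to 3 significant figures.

L_1/L_2 ≈ 4.79×10^-4

ΔM = M_1 − M_2 = 8.3
L_1/L_2 = 10^(−0.4 ΔM) = 10^-3.320 = 4.786×10^-4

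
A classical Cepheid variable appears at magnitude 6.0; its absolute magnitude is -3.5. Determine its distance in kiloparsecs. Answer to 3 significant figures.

d ≈ 0.794 kpc

Distance modulus: m − M = 6.0 − (-3.5) = 9.500
m − M = 5 log₁₀ d − 5
log₁₀ d = (m − M)/5 + 1 = 2.9000
d = 10^2.9000 = 794.3 pc
= 0.7943 kpc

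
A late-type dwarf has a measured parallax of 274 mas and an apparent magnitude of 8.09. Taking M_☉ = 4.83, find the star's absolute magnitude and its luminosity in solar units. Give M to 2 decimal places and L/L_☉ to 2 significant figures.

M ≈ 10.28; L/L_☉ ≈ 6.6×10^-3

d = 1/p = 1000/274 mas = 3.650 pc
M = m − 5 log₁₀ d + 5 = 8.09 − 5·0.5622 + 5 = 10.279
M − M_☉ = 10.279 − 4.83 = 5.449
L/L_☉ = 10^(−0.4 × 5.449) = 6.615×10^-3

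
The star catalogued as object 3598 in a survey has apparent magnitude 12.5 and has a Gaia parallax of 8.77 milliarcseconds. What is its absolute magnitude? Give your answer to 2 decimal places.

M ≈ 7.21

p = 8.77 mas = 8.77×10^-3″ → d = 1/p = 114.0 pc
5 log₁₀(d/10 pc) = 5 log₁₀(114.0) − 5 = 5.285
M = m − 5 log₁₀(d/10) = 12.5 − 5.285 = 7.215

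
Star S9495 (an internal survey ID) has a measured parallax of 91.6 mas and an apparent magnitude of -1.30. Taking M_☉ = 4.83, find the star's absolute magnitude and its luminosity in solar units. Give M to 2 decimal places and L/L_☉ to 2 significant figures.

d = 1/p = 1000/91.6 mas = 10.92 pc
M = m − 5 log₁₀ d + 5 = -1.30 − 5·1.0381 + 5 = -1.491
M − M_☉ = -1.491 − 4.83 = -6.321
L/L_☉ = 10^(−0.4 × -6.321) = 337.4

M ≈ -1.49; L/L_☉ ≈ 340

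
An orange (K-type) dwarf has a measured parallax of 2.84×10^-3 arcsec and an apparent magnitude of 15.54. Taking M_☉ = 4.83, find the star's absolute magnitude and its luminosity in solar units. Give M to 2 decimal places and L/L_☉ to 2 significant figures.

M ≈ 7.81; L/L_☉ ≈ 0.064

d = 1/p = 1/2.84×10^-3″ = 352.1 pc
M = m − 5 log₁₀ d + 5 = 15.54 − 5·2.5467 + 5 = 7.807
M − M_☉ = 7.807 − 4.83 = 2.977
L/L_☉ = 10^(−0.4 × 2.977) = 0.06447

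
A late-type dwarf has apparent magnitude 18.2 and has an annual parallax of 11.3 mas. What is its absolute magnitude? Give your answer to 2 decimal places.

M ≈ 13.47

p = 11.3 mas = 0.0113″ → d = 1/p = 88.50 pc
5 log₁₀(d/10 pc) = 5 log₁₀(88.50) − 5 = 4.735
M = m − 5 log₁₀(d/10) = 18.2 − 4.735 = 13.465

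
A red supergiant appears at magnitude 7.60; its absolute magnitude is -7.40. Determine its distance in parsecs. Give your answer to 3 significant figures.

Distance modulus: m − M = 7.60 − (-7.40) = 15.000
m − M = 5 log₁₀ d − 5
log₁₀ d = (m − M)/5 + 1 = 4.0000
d = 10^4.0000 = 10000 pc

d ≈ 10000 pc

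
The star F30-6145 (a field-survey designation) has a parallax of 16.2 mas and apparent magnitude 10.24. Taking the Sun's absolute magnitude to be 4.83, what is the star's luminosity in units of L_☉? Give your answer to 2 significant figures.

L/L_☉ ≈ 0.26

d = 1/p = 1000/16.2 mas = 61.73 pc
M = m − 5 log₁₀ d + 5 = 10.24 − 5·1.7905 + 5 = 6.288
M − M_☉ = 6.288 − 4.83 = 1.458
L/L_☉ = 10^(−0.4 × 1.458) = 0.2612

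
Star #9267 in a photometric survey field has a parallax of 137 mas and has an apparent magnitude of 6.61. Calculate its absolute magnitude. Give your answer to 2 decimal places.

p = 137 mas = 0.137″ → d = 1/p = 7.299 pc
5 log₁₀(d/10 pc) = 5 log₁₀(7.299) − 5 = -0.684
M = m − 5 log₁₀(d/10) = 6.61 + 0.684 = 7.294

M ≈ 7.29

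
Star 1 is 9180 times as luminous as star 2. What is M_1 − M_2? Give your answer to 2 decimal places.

M_1 − M_2 ≈ -9.91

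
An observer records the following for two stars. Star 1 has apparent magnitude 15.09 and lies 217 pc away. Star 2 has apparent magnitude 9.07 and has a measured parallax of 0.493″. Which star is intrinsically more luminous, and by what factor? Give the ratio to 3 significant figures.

Star 1 is more luminous, by a factor of 44.7.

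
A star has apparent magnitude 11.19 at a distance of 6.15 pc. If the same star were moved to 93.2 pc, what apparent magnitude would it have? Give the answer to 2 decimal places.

m ≈ 17.09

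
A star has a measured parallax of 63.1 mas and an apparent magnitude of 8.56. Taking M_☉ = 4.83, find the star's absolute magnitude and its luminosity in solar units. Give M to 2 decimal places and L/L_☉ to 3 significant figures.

d = 1/p = 1000/63.1 mas = 15.85 pc
M = m − 5 log₁₀ d + 5 = 8.56 − 5·1.2000 + 5 = 7.560
M − M_☉ = 7.560 − 4.83 = 2.730
L/L_☉ = 10^(−0.4 × 2.730) = 0.08090

M ≈ 7.56; L/L_☉ ≈ 0.0809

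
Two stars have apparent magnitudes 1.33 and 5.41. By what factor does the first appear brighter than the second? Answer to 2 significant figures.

Magnitude difference = -4.08
Flux ratio = 10^(−0.4 Δm) = 10^(−0.4 × -4.08) = 10^1.632 = 42.85

43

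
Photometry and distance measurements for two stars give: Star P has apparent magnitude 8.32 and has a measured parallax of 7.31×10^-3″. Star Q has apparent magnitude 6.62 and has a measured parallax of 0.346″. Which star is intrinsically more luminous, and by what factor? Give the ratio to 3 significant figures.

Star P: d = 1/p = 1/7.31×10^-3″ = 136.8 pc
Star P: M = m − 5 log₁₀ d + 5 = 8.32 − 5·2.1361 + 5 = 2.640
Star Q: d = 1/p = 1/0.346″ = 2.890 pc
Star Q: M = m − 5 log₁₀ d + 5 = 6.62 − 5·0.4609 + 5 = 9.315
ΔM = M_P − M_Q = 2.640 − (9.315) = -6.676; smaller M is more luminous → Star P.
L ratio = 10^(0.4 |ΔM|) = 10^2.670 = 468.1

Star P is more luminous, by a factor of 468.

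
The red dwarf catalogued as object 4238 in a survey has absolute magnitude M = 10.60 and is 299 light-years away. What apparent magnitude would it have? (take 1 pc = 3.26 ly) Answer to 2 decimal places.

m ≈ 15.41

d = 299 ly / 3.26 = 91.72 pc
m = M + 5 log₁₀ d − 5 = 10.60 + 5·1.9625 − 5 = 15.412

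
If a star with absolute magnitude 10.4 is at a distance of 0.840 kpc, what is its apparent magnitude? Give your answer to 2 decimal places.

d = 0.840 kpc = 840.0 pc
m = M + 5 log₁₀ d − 5 = 10.4 + 5·2.9243 − 5 = 20.021

m ≈ 20.02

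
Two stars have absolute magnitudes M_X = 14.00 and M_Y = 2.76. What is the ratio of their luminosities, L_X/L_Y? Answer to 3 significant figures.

L_X/L_Y ≈ 3.19×10^-5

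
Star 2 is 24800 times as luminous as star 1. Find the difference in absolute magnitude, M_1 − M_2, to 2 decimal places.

M_1 − M_2 ≈ 10.99

Pogson: ΔM = −2.5 log₁₀(ratio) = −2.5 log₁₀(24800) = −2.5 × 4.3945 = -10.986
Star 2 is brighter so has the smaller magnitude: M_1 − M_2 is positive.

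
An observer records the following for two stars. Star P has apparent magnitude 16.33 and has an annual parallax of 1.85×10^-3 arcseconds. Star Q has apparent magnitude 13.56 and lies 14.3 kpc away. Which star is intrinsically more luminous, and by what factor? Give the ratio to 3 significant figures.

Star P: d = 1/p = 1/1.85×10^-3″ = 540.5 pc
Star P: M = m − 5 log₁₀ d + 5 = 16.33 − 5·2.7328 + 5 = 7.666
Star Q: d = 14.3 kpc = 14300 pc
Star Q: M = m − 5 log₁₀ d + 5 = 13.56 − 5·4.1553 + 5 = -2.217
ΔM = M_P − M_Q = 7.666 − (-2.217) = 9.883; smaller M is more luminous → Star Q.
L ratio = 10^(0.4 |ΔM|) = 10^3.953 = 8975

Star Q is more luminous, by a factor of 8970.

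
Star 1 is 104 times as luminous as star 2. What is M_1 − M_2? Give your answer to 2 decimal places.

M_1 − M_2 ≈ -5.04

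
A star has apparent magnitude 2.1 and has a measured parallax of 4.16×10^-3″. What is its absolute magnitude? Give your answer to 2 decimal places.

M ≈ -4.80

d = 1/p = 1/4.16×10^-3″ = 240.4 pc
5 log₁₀(d/10 pc) = 5 log₁₀(240.4) − 5 = 6.905
M = m − 5 log₁₀(d/10) = 2.1 − 6.905 = -4.805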